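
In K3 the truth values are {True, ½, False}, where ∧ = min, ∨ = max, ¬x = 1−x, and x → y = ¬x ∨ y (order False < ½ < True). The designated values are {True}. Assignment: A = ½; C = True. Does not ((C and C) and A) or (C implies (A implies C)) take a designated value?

Yes

C and C = True and True = True
(C and C) and A = True and ½ = ½
not ((C and C) and A) = not ½ = ½
A implies C = ½ implies True = True  [not ½ or True]
C implies (A implies C) = True implies True = True
not ((C and C) and A) or (C implies (A implies C)) = ½ or True = True
True ∈ {True}.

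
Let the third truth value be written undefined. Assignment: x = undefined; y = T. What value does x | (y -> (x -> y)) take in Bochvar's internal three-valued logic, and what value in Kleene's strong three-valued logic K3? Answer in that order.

undefined; T

In Bochvar's internal three-valued logic: x -> y = undefined -> T = undefined  [any arg is the third value ⇒ result is the third value]
y -> (x -> y) = T -> undefined = undefined
x | (y -> (x -> y)) = undefined | undefined = undefined
In Kleene's strong three-valued logic K3: x -> y = undefined -> T = T  [~undefined | T]
y -> (x -> y) = T -> T = T
x | (y -> (x -> y)) = undefined | T = T
They differ because Bochvar's internal three-valued logic and Kleene's strong three-valued logic K3 treat undefined differently under the binary connectives.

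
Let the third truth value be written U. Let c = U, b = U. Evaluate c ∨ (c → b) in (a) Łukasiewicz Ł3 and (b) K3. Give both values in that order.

1; U

In Łukasiewicz Ł3: c → b = U → U = 1
c ∨ (c → b) = U ∨ 1 = 1
In K3: c → b = U → U = U
c ∨ (c → b) = U ∨ U = U
They differ because Łukasiewicz Ł3 and K3 treat U differently under implication.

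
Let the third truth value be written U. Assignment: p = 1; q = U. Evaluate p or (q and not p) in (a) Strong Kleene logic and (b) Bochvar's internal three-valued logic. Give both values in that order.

1; U

In Strong Kleene logic: not p = not 1 = 0
q and not p = U and 0 = 0
p or (q and not p) = 1 or 0 = 1
In Bochvar's internal three-valued logic: not p = not 1 = 0
q and not p = U and 0 = U
p or (q and not p) = 1 or U = U
They differ because Strong Kleene logic and Bochvar's internal three-valued logic treat U differently under the binary connectives.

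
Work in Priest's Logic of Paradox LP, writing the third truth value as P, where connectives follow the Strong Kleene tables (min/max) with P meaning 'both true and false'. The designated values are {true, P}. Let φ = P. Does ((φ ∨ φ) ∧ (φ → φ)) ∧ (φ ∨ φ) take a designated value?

φ ∨ φ = P ∨ P = P
φ → φ = P → P = P  [¬P ∨ P]
(φ ∨ φ) ∧ (φ → φ) = P ∧ P = P
φ ∨ φ = P ∨ P = P
((φ ∨ φ) ∧ (φ → φ)) ∧ (φ ∨ φ) = P ∧ P = P
P ∈ {true, P}.

Yes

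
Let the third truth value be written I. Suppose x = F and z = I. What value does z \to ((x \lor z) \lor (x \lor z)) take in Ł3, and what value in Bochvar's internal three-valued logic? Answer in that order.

In Ł3: x \lor z = F \lor I = I
x \lor z = F \lor I = I
(x \lor z) \lor (x \lor z) = I \lor I = I
z \to ((x \lor z) \lor (x \lor z)) = I \to I = T  [min(1, 1−½+½)]
In Bochvar's internal three-valued logic: x \lor z = F \lor I = I
x \lor z = F \lor I = I
(x \lor z) \lor (x \lor z) = I \lor I = I
z \to ((x \lor z) \lor (x \lor z)) = I \to I = I  [any arg is the third value ⇒ result is the third value]
They differ because Ł3 and Bochvar's internal three-valued logic treat I differently under the binary connectives.

T; I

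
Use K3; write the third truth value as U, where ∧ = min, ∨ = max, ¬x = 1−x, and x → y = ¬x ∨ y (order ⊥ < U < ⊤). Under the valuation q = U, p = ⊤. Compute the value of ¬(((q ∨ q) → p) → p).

q ∨ q = U ∨ U = U
(q ∨ q) → p = U → ⊤ = ⊤  [¬U ∨ ⊤]
((q ∨ q) → p) → p = ⊤ → ⊤ = ⊤
¬(((q ∨ q) → p) → p) = ¬⊤ = ⊥

⊥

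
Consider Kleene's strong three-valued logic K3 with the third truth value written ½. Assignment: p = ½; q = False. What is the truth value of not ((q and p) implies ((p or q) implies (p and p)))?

False

q and p = False and ½ = False
p or q = ½ or False = ½
p and p = ½ and ½ = ½
(p or q) implies (p and p) = ½ implies ½ = ½  [not ½ or ½]
(q and p) implies ((p or q) implies (p and p)) = False implies ½ = True
not ((q and p) implies ((p or q) implies (p and p))) = not True = False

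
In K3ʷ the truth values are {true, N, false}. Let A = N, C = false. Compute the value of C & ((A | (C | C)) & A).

C | C = false | false = false
A | (C | C) = N | false = N
(A | (C | C)) & A = N & N = N
C & ((A | (C | C)) & A) = false & N = N

N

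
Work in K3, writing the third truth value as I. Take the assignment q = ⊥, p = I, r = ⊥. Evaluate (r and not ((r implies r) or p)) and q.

r implies r = ⊥ implies ⊥ = ⊤
(r implies r) or p = ⊤ or I = ⊤
not ((r implies r) or p) = not ⊤ = ⊥
r and not ((r implies r) or p) = ⊥ and ⊥ = ⊥
(r and not ((r implies r) or p)) and q = ⊥ and ⊥ = ⊥

⊥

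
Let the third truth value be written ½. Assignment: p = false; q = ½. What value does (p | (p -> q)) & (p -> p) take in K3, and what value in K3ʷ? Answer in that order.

true; ½

In K3: p -> q = false -> ½ = true  [~false | ½]
p | (p -> q) = false | true = true
p -> p = false -> false = true
(p | (p -> q)) & (p -> p) = true & true = true
In K3ʷ: p -> q = false -> ½ = ½  [any arg is the third value ⇒ result is the third value]
p | (p -> q) = false | ½ = ½
p -> p = false -> false = true
(p | (p -> q)) & (p -> p) = ½ & true = ½
They differ because K3 and K3ʷ treat ½ differently under the binary connectives.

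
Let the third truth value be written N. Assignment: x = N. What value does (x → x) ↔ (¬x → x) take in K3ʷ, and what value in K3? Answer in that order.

In K3ʷ: x → x = N → N = N  [any arg is the third value ⇒ result is the third value]
¬x = ¬N = N
¬x → x = N → N = N
(x → x) ↔ (¬x → x) = N ↔ N = N
In K3: x → x = N → N = N  [¬N ∨ N]
¬x = ¬N = N
¬x → x = N → N = N
(x → x) ↔ (¬x → x) = N ↔ N = N

N; N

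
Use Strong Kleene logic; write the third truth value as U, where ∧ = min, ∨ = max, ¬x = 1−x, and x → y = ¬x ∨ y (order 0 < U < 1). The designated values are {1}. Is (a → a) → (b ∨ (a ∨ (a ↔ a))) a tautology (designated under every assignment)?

No

Countermodel: a=U, b=U gives U, which is not designated.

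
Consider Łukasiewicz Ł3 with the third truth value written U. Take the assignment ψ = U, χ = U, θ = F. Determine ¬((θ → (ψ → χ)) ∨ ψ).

ψ → χ = U → U = T  [min(1, 1−½+½)]
θ → (ψ → χ) = F → T = T
(θ → (ψ → χ)) ∨ ψ = T ∨ U = T
¬((θ → (ψ → χ)) ∨ ψ) = ¬T = F

F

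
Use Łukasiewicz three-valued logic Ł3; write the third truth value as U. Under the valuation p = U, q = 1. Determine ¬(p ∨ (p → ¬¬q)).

0

¬q = ¬1 = 0
¬¬q = ¬0 = 1
p → ¬¬q = U → 1 = 1
p ∨ (p → ¬¬q) = U ∨ 1 = 1
¬(p ∨ (p → ¬¬q)) = ¬1 = 0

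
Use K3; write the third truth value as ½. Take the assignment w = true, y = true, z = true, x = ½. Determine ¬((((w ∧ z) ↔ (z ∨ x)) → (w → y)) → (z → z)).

false

w ∧ z = true ∧ true = true
z ∨ x = true ∨ ½ = true
(w ∧ z) ↔ (z ∨ x) = true ↔ true = true
w → y = true → true = true
((w ∧ z) ↔ (z ∨ x)) → (w → y) = true → true = true
z → z = true → true = true
(((w ∧ z) ↔ (z ∨ x)) → (w → y)) → (z → z) = true → true = true
¬((((w ∧ z) ↔ (z ∨ x)) → (w → y)) → (z → z)) = ¬true = false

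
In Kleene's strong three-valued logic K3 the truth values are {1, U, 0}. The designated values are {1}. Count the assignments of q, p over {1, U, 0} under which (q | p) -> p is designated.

Designated under: (q=1, p=1); (q=U, p=1); (q=0, p=1); (q=0, p=0).

4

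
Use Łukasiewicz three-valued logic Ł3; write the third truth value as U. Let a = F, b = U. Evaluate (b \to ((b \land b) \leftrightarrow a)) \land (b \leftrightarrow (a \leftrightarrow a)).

b \land b = U \land U = U
(b \land b) \leftrightarrow a = U \leftrightarrow F = U
b \to ((b \land b) \leftrightarrow a) = U \to U = T
a \leftrightarrow a = F \leftrightarrow F = T
b \leftrightarrow (a \leftrightarrow a) = U \leftrightarrow T = U
(b \to ((b \land b) \leftrightarrow a)) \land (b \leftrightarrow (a \leftrightarrow a)) = T \land U = U

U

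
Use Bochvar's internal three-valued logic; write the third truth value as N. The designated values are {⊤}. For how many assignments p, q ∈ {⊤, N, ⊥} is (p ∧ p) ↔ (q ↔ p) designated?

Designated under: (p=⊤, q=⊤); (p=⊥, q=⊤).

2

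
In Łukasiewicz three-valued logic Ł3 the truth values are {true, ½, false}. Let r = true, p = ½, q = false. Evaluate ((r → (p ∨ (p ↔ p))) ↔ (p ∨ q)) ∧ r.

½

p ↔ p = ½ ↔ ½ = true  [1 − |½−½|]
p ∨ (p ↔ p) = ½ ∨ true = true
r → (p ∨ (p ↔ p)) = true → true = true
p ∨ q = ½ ∨ false = ½
(r → (p ∨ (p ↔ p))) ↔ (p ∨ q) = true ↔ ½ = ½
((r → (p ∨ (p ↔ p))) ↔ (p ∨ q)) ∧ r = ½ ∧ true = ½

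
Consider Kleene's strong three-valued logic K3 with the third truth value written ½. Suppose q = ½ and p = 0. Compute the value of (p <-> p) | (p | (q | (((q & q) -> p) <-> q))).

1

p <-> p = 0 <-> 0 = 1
q & q = ½ & ½ = ½
(q & q) -> p = ½ -> 0 = ½
((q & q) -> p) <-> q = ½ <-> ½ = ½
q | (((q & q) -> p) <-> q) = ½ | ½ = ½
p | (q | (((q & q) -> p) <-> q)) = 0 | ½ = ½
(p <-> p) | (p | (q | (((q & q) -> p) <-> q))) = 1 | ½ = 1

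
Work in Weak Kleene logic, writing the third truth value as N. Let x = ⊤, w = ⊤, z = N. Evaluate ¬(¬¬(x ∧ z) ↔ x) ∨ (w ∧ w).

x ∧ z = ⊤ ∧ N = N
¬(x ∧ z) = ¬N = N
¬¬(x ∧ z) = ¬N = N
¬¬(x ∧ z) ↔ x = N ↔ ⊤ = N
¬(¬¬(x ∧ z) ↔ x) = ¬N = N
w ∧ w = ⊤ ∧ ⊤ = ⊤
¬(¬¬(x ∧ z) ↔ x) ∨ (w ∧ w) = N ∨ ⊤ = N

N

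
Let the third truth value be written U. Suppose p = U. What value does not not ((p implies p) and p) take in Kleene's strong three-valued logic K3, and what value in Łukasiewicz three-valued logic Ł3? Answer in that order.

U; U

In Kleene's strong three-valued logic K3: p implies p = U implies U = U  [not U or U]
(p implies p) and p = U and U = U
not ((p implies p) and p) = not U = U
not not ((p implies p) and p) = not U = U
In Łukasiewicz three-valued logic Ł3: p implies p = U implies U = 1
(p implies p) and p = 1 and U = U
not ((p implies p) and p) = not U = U
not not ((p implies p) and p) = not U = U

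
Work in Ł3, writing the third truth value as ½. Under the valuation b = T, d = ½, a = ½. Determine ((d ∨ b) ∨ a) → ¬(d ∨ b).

F

d ∨ b = ½ ∨ T = T
(d ∨ b) ∨ a = T ∨ ½ = T
d ∨ b = ½ ∨ T = T
¬(d ∨ b) = ¬T = F
((d ∨ b) ∨ a) → ¬(d ∨ b) = T → F = F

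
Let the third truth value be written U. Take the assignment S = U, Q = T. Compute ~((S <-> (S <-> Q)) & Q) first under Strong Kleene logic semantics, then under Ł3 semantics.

In Strong Kleene logic: S <-> Q = U <-> T = U
S <-> (S <-> Q) = U <-> U = U
(S <-> (S <-> Q)) & Q = U & T = U
~((S <-> (S <-> Q)) & Q) = ~U = U
In Ł3: S <-> Q = U <-> T = U  [1 − |½−1|]
S <-> (S <-> Q) = U <-> U = T
(S <-> (S <-> Q)) & Q = T & T = T
~((S <-> (S <-> Q)) & Q) = ~T = F
They differ because Strong Kleene logic and Ł3 treat U differently under implication.

U; F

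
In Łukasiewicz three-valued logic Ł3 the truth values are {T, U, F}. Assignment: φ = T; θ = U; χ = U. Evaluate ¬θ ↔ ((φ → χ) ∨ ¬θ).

¬θ = ¬U = U
φ → χ = T → U = U  [min(1, 1−1+½)]
¬θ = ¬U = U
(φ → χ) ∨ ¬θ = U ∨ U = U
¬θ ↔ ((φ → χ) ∨ ¬θ) = U ↔ U = T

T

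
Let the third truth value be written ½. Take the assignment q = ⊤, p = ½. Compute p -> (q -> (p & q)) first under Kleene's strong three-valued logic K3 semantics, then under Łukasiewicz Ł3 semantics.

½; ⊤

In Kleene's strong three-valued logic K3: p & q = ½ & ⊤ = ½
q -> (p & q) = ⊤ -> ½ = ½
p -> (q -> (p & q)) = ½ -> ½ = ½
In Łukasiewicz Ł3: p & q = ½ & ⊤ = ½
q -> (p & q) = ⊤ -> ½ = ½
p -> (q -> (p & q)) = ½ -> ½ = ⊤
They differ because Kleene's strong three-valued logic K3 and Łukasiewicz Ł3 treat ½ differently under implication.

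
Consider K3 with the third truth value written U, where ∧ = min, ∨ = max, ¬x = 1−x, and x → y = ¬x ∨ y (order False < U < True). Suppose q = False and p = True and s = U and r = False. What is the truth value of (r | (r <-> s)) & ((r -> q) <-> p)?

U

r <-> s = False <-> U = U
r | (r <-> s) = False | U = U
r -> q = False -> False = True
(r -> q) <-> p = True <-> True = True
(r | (r <-> s)) & ((r -> q) <-> p) = U & True = U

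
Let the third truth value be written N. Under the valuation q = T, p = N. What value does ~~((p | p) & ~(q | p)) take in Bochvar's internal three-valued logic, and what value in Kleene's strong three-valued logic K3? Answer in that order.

N; F

In Bochvar's internal three-valued logic: p | p = N | N = N
q | p = T | N = N
~(q | p) = ~N = N
(p | p) & ~(q | p) = N & N = N
~((p | p) & ~(q | p)) = ~N = N
~~((p | p) & ~(q | p)) = ~N = N
In Kleene's strong three-valued logic K3: p | p = N | N = N
q | p = T | N = T
~(q | p) = ~T = F
(p | p) & ~(q | p) = N & F = F
~((p | p) & ~(q | p)) = ~F = T
~~((p | p) & ~(q | p)) = ~T = F
They differ because Bochvar's internal three-valued logic and Kleene's strong three-valued logic K3 treat N differently under the binary connectives.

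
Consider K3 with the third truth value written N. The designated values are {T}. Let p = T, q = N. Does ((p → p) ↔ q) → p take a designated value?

Yes

p → p = T → T = T
(p → p) ↔ q = T ↔ N = N
((p → p) ↔ q) → p = N → T = T  [¬N ∨ T]
T ∈ {T}.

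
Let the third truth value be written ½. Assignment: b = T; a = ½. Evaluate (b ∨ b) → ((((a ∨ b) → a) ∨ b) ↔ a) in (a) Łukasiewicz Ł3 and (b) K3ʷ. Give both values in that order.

½; ½

In Łukasiewicz Ł3: b ∨ b = T ∨ T = T
a ∨ b = ½ ∨ T = T
(a ∨ b) → a = T → ½ = ½  [min(1, 1−1+½)]
((a ∨ b) → a) ∨ b = ½ ∨ T = T
(((a ∨ b) → a) ∨ b) ↔ a = T ↔ ½ = ½
(b ∨ b) → ((((a ∨ b) → a) ∨ b) ↔ a) = T → ½ = ½
In K3ʷ: b ∨ b = T ∨ T = T
a ∨ b = ½ ∨ T = ½
(a ∨ b) → a = ½ → ½ = ½  [any arg is the third value ⇒ result is the third value]
((a ∨ b) → a) ∨ b = ½ ∨ T = ½
(((a ∨ b) → a) ∨ b) ↔ a = ½ ↔ ½ = ½
(b ∨ b) → ((((a ∨ b) → a) ∨ b) ↔ a) = T → ½ = ½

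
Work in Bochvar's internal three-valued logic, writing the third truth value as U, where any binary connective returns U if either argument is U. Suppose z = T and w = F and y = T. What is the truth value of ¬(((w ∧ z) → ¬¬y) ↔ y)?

F

w ∧ z = F ∧ T = F
¬y = ¬T = F
¬¬y = ¬F = T
(w ∧ z) → ¬¬y = F → T = T
((w ∧ z) → ¬¬y) ↔ y = T ↔ T = T
¬(((w ∧ z) → ¬¬y) ↔ y) = ¬T = F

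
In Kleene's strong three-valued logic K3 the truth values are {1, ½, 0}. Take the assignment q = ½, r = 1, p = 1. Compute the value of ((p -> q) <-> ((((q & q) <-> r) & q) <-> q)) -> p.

p -> q = 1 -> ½ = ½
q & q = ½ & ½ = ½
(q & q) <-> r = ½ <-> 1 = ½
((q & q) <-> r) & q = ½ & ½ = ½
(((q & q) <-> r) & q) <-> q = ½ <-> ½ = ½
(p -> q) <-> ((((q & q) <-> r) & q) <-> q) = ½ <-> ½ = ½
((p -> q) <-> ((((q & q) <-> r) & q) <-> q)) -> p = ½ -> 1 = 1

1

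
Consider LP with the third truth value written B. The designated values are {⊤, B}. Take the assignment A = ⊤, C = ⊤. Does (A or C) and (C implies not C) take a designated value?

No

A or C = ⊤ or ⊤ = ⊤
not C = not ⊤ = ⊥
C implies not C = ⊤ implies ⊥ = ⊥
(A or C) and (C implies not C) = ⊤ and ⊥ = ⊥
⊥ ∉ {⊤, B}.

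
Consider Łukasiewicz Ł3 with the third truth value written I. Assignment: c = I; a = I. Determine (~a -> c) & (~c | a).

I

~a = ~I = I
~a -> c = I -> I = T  [min(1, 1−½+½)]
~c = ~I = I
~c | a = I | I = I
(~a -> c) & (~c | a) = T & I = I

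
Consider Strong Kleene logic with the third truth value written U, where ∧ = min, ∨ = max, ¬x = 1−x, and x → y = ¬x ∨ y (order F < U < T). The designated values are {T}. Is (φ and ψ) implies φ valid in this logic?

No

Countermodel: φ=U, ψ=T gives U, which is not designated.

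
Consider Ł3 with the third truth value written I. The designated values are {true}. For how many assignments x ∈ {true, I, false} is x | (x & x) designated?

1

x=true: true ✓
x=I: I ·
x=false: false ·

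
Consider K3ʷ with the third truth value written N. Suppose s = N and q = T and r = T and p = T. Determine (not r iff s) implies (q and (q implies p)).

N

not r = not T = F
not r iff s = F iff N = N
q implies p = T implies T = T
q and (q implies p) = T and T = T
(not r iff s) implies (q and (q implies p)) = N implies T = N  [any arg is the third value ⇒ result is the third value]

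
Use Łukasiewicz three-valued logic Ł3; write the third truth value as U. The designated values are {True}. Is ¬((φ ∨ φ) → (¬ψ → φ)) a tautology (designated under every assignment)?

No

Countermodel: φ=True, ψ=True gives False, which is not designated.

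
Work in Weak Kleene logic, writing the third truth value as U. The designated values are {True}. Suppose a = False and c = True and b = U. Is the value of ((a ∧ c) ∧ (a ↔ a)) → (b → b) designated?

No

a ∧ c = False ∧ True = False
a ↔ a = False ↔ False = True
(a ∧ c) ∧ (a ↔ a) = False ∧ True = False
b → b = U → U = U
((a ∧ c) ∧ (a ↔ a)) → (b → b) = False → U = U
U ∉ {True}.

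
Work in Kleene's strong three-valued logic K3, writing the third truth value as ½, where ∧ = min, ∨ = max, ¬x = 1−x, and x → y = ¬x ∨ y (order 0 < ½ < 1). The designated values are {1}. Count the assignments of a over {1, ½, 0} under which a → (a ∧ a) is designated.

a=1: 1 ✓
a=½: ½ ·
a=0: 1 ✓

2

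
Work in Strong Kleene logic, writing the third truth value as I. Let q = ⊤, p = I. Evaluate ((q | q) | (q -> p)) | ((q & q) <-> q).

⊤

q | q = ⊤ | ⊤ = ⊤
q -> p = ⊤ -> I = I
(q | q) | (q -> p) = ⊤ | I = ⊤
q & q = ⊤ & ⊤ = ⊤
(q & q) <-> q = ⊤ <-> ⊤ = ⊤
((q | q) | (q -> p)) | ((q & q) <-> q) = ⊤ | ⊤ = ⊤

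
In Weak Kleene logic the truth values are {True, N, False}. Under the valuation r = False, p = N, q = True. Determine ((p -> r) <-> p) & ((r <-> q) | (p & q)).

N

p -> r = N -> False = N  [any arg is the third value ⇒ result is the third value]
(p -> r) <-> p = N <-> N = N
r <-> q = False <-> True = False
p & q = N & True = N
(r <-> q) | (p & q) = False | N = N
((p -> r) <-> p) & ((r <-> q) | (p & q)) = N & N = N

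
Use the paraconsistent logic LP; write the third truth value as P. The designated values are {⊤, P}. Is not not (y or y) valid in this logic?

No

Countermodel: y=⊥ gives ⊥, which is not designated.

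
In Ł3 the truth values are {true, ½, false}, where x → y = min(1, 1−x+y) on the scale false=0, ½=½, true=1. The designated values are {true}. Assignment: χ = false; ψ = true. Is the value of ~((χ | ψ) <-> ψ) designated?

No

χ | ψ = false | true = true
(χ | ψ) <-> ψ = true <-> true = true
~((χ | ψ) <-> ψ) = ~true = false
false ∉ {true}.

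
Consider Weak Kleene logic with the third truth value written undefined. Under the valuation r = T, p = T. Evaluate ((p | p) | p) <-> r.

T

p | p = T | T = T
(p | p) | p = T | T = T
((p | p) | p) <-> r = T <-> T = T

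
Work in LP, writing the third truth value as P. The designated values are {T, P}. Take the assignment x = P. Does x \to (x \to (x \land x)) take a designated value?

x \land x = P \land P = P
x \to (x \land x) = P \to P = P
x \to (x \to (x \land x)) = P \to P = P
P ∈ {T, P}.

Yes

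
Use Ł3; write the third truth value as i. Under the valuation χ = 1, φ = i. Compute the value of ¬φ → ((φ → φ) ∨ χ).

¬φ = ¬i = i
φ → φ = i → i = 1  [min(1, 1−½+½)]
(φ → φ) ∨ χ = 1 ∨ 1 = 1
¬φ → ((φ → φ) ∨ χ) = i → 1 = 1

1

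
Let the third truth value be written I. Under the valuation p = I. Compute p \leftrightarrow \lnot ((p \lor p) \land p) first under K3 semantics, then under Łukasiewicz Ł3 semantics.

In K3: p \lor p = I \lor I = I
(p \lor p) \land p = I \land I = I
\lnot ((p \lor p) \land p) = \lnot I = I
p \leftrightarrow \lnot ((p \lor p) \land p) = I \leftrightarrow I = I
In Łukasiewicz Ł3: p \lor p = I \lor I = I
(p \lor p) \land p = I \land I = I
\lnot ((p \lor p) \land p) = \lnot I = I
p \leftrightarrow \lnot ((p \lor p) \land p) = I \leftrightarrow I = ⊤
They differ because K3 and Łukasiewicz Ł3 treat I differently under implication.

I; ⊤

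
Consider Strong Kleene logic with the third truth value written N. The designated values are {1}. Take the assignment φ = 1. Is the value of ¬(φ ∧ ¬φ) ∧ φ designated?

Yes

¬φ = ¬1 = 0
φ ∧ ¬φ = 1 ∧ 0 = 0
¬(φ ∧ ¬φ) = ¬0 = 1
¬(φ ∧ ¬φ) ∧ φ = 1 ∧ 1 = 1
1 ∈ {1}.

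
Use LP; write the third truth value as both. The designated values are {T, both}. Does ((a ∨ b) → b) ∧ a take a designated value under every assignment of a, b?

Countermodel: a=T, b=F gives F, which is not designated.

No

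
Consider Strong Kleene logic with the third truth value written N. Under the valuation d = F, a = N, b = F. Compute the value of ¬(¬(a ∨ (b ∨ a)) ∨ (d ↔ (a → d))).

N

b ∨ a = F ∨ N = N
a ∨ (b ∨ a) = N ∨ N = N
¬(a ∨ (b ∨ a)) = ¬N = N
a → d = N → F = N  [¬N ∨ F]
d ↔ (a → d) = F ↔ N = N
¬(a ∨ (b ∨ a)) ∨ (d ↔ (a → d)) = N ∨ N = N
¬(¬(a ∨ (b ∨ a)) ∨ (d ↔ (a → d))) = ¬N = N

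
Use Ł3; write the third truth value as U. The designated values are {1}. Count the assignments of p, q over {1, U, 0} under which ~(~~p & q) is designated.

5

Of the 9 assignments, 5 give a value in {1}.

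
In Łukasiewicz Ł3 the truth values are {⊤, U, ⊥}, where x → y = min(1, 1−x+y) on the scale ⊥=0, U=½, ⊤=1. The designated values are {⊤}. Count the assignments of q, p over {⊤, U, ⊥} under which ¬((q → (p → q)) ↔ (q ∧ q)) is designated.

Designated under: (q=⊥, p=⊤); (q=⊥, p=U); (q=⊥, p=⊥).

3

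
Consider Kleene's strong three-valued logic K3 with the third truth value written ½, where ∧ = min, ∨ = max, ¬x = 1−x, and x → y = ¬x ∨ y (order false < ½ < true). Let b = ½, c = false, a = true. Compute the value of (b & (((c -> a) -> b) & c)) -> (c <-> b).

c -> a = false -> true = true
(c -> a) -> b = true -> ½ = ½  [~true | ½]
((c -> a) -> b) & c = ½ & false = false
b & (((c -> a) -> b) & c) = ½ & false = false
c <-> b = false <-> ½ = ½
(b & (((c -> a) -> b) & c)) -> (c <-> b) = false -> ½ = true

true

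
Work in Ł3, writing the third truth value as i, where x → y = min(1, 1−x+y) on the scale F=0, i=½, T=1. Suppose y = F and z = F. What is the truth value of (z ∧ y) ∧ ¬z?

z ∧ y = F ∧ F = F
¬z = ¬F = T
(z ∧ y) ∧ ¬z = F ∧ T = F

F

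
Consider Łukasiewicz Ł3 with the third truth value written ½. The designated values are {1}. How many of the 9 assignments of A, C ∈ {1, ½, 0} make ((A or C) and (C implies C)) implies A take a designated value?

6

Of the 9 assignments, 6 give a value in {1}.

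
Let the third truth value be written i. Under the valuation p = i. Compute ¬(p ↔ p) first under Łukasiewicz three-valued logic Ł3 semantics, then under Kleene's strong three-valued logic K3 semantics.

F; i

In Łukasiewicz three-valued logic Ł3: p ↔ p = i ↔ i = T  [1 − |½−½|]
¬(p ↔ p) = ¬T = F
In Kleene's strong three-valued logic K3: p ↔ p = i ↔ i = i
¬(p ↔ p) = ¬i = i
They differ because Łukasiewicz three-valued logic Ł3 and Kleene's strong three-valued logic K3 treat i differently under implication.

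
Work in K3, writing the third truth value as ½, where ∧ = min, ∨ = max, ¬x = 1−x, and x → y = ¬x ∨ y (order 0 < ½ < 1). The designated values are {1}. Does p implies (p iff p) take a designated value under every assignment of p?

Countermodel: p=½ gives ½, which is not designated.

No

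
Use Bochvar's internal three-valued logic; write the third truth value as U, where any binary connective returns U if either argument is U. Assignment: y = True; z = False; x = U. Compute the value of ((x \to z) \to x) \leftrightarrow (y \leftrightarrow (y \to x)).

x \to z = U \to False = U
(x \to z) \to x = U \to U = U
y \to x = True \to U = U
y \leftrightarrow (y \to x) = True \leftrightarrow U = U
((x \to z) \to x) \leftrightarrow (y \leftrightarrow (y \to x)) = U \leftrightarrow U = U

U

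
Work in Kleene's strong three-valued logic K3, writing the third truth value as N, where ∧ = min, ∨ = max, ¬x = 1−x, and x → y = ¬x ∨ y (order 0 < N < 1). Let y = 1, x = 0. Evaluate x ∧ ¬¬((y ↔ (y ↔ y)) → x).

y ↔ y = 1 ↔ 1 = 1
y ↔ (y ↔ y) = 1 ↔ 1 = 1
(y ↔ (y ↔ y)) → x = 1 → 0 = 0
¬((y ↔ (y ↔ y)) → x) = ¬0 = 1
¬¬((y ↔ (y ↔ y)) → x) = ¬1 = 0
x ∧ ¬¬((y ↔ (y ↔ y)) → x) = 0 ∧ 0 = 0

0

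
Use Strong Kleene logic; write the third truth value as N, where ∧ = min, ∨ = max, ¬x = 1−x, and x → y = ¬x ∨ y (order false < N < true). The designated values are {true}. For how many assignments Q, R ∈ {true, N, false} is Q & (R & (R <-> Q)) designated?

1

Designated under: (Q=true, R=true).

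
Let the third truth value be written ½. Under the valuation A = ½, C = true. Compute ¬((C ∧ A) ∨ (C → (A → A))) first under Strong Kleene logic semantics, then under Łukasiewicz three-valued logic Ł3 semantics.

½; false

In Strong Kleene logic: C ∧ A = true ∧ ½ = ½
A → A = ½ → ½ = ½
C → (A → A) = true → ½ = ½
(C ∧ A) ∨ (C → (A → A)) = ½ ∨ ½ = ½
¬((C ∧ A) ∨ (C → (A → A))) = ¬½ = ½
In Łukasiewicz three-valued logic Ł3: C ∧ A = true ∧ ½ = ½
A → A = ½ → ½ = true
C → (A → A) = true → true = true
(C ∧ A) ∨ (C → (A → A)) = ½ ∨ true = true
¬((C ∧ A) ∨ (C → (A → A))) = ¬true = false
They differ because Strong Kleene logic and Łukasiewicz three-valued logic Ł3 treat ½ differently under implication.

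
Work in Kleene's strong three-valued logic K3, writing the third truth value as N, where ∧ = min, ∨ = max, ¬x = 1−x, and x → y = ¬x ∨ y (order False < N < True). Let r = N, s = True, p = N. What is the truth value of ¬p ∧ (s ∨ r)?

¬p = ¬N = N
s ∨ r = True ∨ N = True
¬p ∧ (s ∨ r) = N ∧ True = N

N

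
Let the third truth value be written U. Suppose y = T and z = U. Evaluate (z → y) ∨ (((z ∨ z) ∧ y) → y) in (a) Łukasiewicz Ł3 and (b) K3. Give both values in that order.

T; T

In Łukasiewicz Ł3: z → y = U → T = T
z ∨ z = U ∨ U = U
(z ∨ z) ∧ y = U ∧ T = U
((z ∨ z) ∧ y) → y = U → T = T
(z → y) ∨ (((z ∨ z) ∧ y) → y) = T ∨ T = T
In K3: z → y = U → T = T  [¬U ∨ T]
z ∨ z = U ∨ U = U
(z ∨ z) ∧ y = U ∧ T = U
((z ∨ z) ∧ y) → y = U → T = T
(z → y) ∨ (((z ∨ z) ∧ y) → y) = T ∨ T = T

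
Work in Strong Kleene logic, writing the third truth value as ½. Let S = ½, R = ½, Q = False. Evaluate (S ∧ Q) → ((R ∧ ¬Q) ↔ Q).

True

S ∧ Q = ½ ∧ False = False
¬Q = ¬False = True
R ∧ ¬Q = ½ ∧ True = ½
(R ∧ ¬Q) ↔ Q = ½ ↔ False = ½
(S ∧ Q) → ((R ∧ ¬Q) ↔ Q) = False → ½ = True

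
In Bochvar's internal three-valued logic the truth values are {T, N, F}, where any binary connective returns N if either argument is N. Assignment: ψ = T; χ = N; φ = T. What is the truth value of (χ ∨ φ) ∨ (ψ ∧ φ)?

χ ∨ φ = N ∨ T = N
ψ ∧ φ = T ∧ T = T
(χ ∨ φ) ∨ (ψ ∧ φ) = N ∨ T = N

N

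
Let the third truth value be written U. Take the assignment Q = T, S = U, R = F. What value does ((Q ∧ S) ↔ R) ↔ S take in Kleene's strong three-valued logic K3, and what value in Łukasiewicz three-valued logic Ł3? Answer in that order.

U; T

In Kleene's strong three-valued logic K3: Q ∧ S = T ∧ U = U
(Q ∧ S) ↔ R = U ↔ F = U
((Q ∧ S) ↔ R) ↔ S = U ↔ U = U
In Łukasiewicz three-valued logic Ł3: Q ∧ S = T ∧ U = U
(Q ∧ S) ↔ R = U ↔ F = U
((Q ∧ S) ↔ R) ↔ S = U ↔ U = T
They differ because Kleene's strong three-valued logic K3 and Łukasiewicz three-valued logic Ł3 treat U differently under implication.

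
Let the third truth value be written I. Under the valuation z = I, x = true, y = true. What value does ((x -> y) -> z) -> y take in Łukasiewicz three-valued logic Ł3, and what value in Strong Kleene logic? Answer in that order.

In Łukasiewicz three-valued logic Ł3: x -> y = true -> true = true
(x -> y) -> z = true -> I = I
((x -> y) -> z) -> y = I -> true = true
In Strong Kleene logic: x -> y = true -> true = true
(x -> y) -> z = true -> I = I  [~true | I]
((x -> y) -> z) -> y = I -> true = true

true; true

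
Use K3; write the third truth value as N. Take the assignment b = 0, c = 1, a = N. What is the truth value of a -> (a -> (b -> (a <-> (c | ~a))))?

~a = ~N = N
c | ~a = 1 | N = 1
a <-> (c | ~a) = N <-> 1 = N
b -> (a <-> (c | ~a)) = 0 -> N = 1  [~0 | N]
a -> (b -> (a <-> (c | ~a))) = N -> 1 = 1
a -> (a -> (b -> (a <-> (c | ~a)))) = N -> 1 = 1

1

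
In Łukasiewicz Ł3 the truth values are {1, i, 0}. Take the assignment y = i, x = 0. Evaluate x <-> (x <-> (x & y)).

x & y = 0 & i = 0
x <-> (x & y) = 0 <-> 0 = 1
x <-> (x <-> (x & y)) = 0 <-> 1 = 0

0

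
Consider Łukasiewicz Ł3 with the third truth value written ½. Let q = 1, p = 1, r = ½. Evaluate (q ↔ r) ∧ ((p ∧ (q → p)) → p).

q ↔ r = 1 ↔ ½ = ½  [1 − |1−½|]
q → p = 1 → 1 = 1
p ∧ (q → p) = 1 ∧ 1 = 1
(p ∧ (q → p)) → p = 1 → 1 = 1
(q ↔ r) ∧ ((p ∧ (q → p)) → p) = ½ ∧ 1 = ½

½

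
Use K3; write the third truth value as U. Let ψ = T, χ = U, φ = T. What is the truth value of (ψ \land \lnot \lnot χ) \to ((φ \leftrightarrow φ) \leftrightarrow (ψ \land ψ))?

\lnot χ = \lnot U = U
\lnot \lnot χ = \lnot U = U
ψ \land \lnot \lnot χ = T \land U = U
φ \leftrightarrow φ = T \leftrightarrow T = T
ψ \land ψ = T \land T = T
(φ \leftrightarrow φ) \leftrightarrow (ψ \land ψ) = T \leftrightarrow T = T
(ψ \land \lnot \lnot χ) \to ((φ \leftrightarrow φ) \leftrightarrow (ψ \land ψ)) = U \to T = T

T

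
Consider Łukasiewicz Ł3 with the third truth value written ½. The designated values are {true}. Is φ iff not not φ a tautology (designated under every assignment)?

Every assignment of φ over {true, ½, false} gives a value in {true}.
In particular, with φ=½: φ iff not not φ = true.

Yes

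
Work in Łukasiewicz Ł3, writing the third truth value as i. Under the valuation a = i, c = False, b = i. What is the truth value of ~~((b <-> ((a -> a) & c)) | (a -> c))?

a -> a = i -> i = True  [min(1, 1−½+½)]
(a -> a) & c = True & False = False
b <-> ((a -> a) & c) = i <-> False = i
a -> c = i -> False = i
(b <-> ((a -> a) & c)) | (a -> c) = i | i = i
~((b <-> ((a -> a) & c)) | (a -> c)) = ~i = i
~~((b <-> ((a -> a) & c)) | (a -> c)) = ~i = i

i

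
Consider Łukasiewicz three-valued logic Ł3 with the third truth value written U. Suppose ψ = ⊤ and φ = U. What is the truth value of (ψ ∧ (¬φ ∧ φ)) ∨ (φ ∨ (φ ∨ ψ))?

¬φ = ¬U = U
¬φ ∧ φ = U ∧ U = U
ψ ∧ (¬φ ∧ φ) = ⊤ ∧ U = U
φ ∨ ψ = U ∨ ⊤ = ⊤
φ ∨ (φ ∨ ψ) = U ∨ ⊤ = ⊤
(ψ ∧ (¬φ ∧ φ)) ∨ (φ ∨ (φ ∨ ψ)) = U ∨ ⊤ = ⊤

⊤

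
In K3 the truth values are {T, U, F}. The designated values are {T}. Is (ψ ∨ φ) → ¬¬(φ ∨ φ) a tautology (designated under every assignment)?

No

Countermodel: ψ=T, φ=U gives U, which is not designated.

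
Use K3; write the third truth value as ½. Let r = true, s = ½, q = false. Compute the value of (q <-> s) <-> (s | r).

½

q <-> s = false <-> ½ = ½
s | r = ½ | true = true
(q <-> s) <-> (s | r) = ½ <-> true = ½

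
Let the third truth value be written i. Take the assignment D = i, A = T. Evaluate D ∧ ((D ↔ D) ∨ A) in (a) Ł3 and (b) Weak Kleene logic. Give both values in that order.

In Ł3: D ↔ D = i ↔ i = T
(D ↔ D) ∨ A = T ∨ T = T
D ∧ ((D ↔ D) ∨ A) = i ∧ T = i
In Weak Kleene logic: D ↔ D = i ↔ i = i
(D ↔ D) ∨ A = i ∨ T = i
D ∧ ((D ↔ D) ∨ A) = i ∧ i = i

i; i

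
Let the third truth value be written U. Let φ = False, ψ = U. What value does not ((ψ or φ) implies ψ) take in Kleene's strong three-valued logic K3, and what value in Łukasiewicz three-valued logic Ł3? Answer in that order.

U; False

In Kleene's strong three-valued logic K3: ψ or φ = U or False = U
(ψ or φ) implies ψ = U implies U = U  [not U or U]
not ((ψ or φ) implies ψ) = not U = U
In Łukasiewicz three-valued logic Ł3: ψ or φ = U or False = U
(ψ or φ) implies ψ = U implies U = True  [min(1, 1−½+½)]
not ((ψ or φ) implies ψ) = not True = False
They differ because Kleene's strong three-valued logic K3 and Łukasiewicz three-valued logic Ł3 treat U differently under implication.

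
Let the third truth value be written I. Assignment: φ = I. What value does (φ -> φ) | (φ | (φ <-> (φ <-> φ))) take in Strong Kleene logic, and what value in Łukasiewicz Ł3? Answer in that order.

In Strong Kleene logic: φ -> φ = I -> I = I  [~I | I]
φ <-> φ = I <-> I = I
φ <-> (φ <-> φ) = I <-> I = I
φ | (φ <-> (φ <-> φ)) = I | I = I
(φ -> φ) | (φ | (φ <-> (φ <-> φ))) = I | I = I
In Łukasiewicz Ł3: φ -> φ = I -> I = T  [min(1, 1−½+½)]
φ <-> φ = I <-> I = T
φ <-> (φ <-> φ) = I <-> T = I
φ | (φ <-> (φ <-> φ)) = I | I = I
(φ -> φ) | (φ | (φ <-> (φ <-> φ))) = T | I = T
They differ because Strong Kleene logic and Łukasiewicz Ł3 treat I differently under implication.

I; T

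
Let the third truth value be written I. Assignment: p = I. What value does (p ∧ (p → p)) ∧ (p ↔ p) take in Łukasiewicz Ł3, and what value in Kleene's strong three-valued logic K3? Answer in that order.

In Łukasiewicz Ł3: p → p = I → I = True  [min(1, 1−½+½)]
p ∧ (p → p) = I ∧ True = I
p ↔ p = I ↔ I = True
(p ∧ (p → p)) ∧ (p ↔ p) = I ∧ True = I
In Kleene's strong three-valued logic K3: p → p = I → I = I  [¬I ∨ I]
p ∧ (p → p) = I ∧ I = I
p ↔ p = I ↔ I = I
(p ∧ (p → p)) ∧ (p ↔ p) = I ∧ I = I

I; I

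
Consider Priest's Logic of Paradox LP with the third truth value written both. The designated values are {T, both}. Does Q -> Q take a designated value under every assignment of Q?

Yes

Every assignment of Q over {T, both, F} gives a value in {T, both}.
In particular, with Q=both: Q -> Q = both.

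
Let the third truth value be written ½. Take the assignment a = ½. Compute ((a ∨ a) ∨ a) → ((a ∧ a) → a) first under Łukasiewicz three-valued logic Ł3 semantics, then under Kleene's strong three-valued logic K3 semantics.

True; ½

In Łukasiewicz three-valued logic Ł3: a ∨ a = ½ ∨ ½ = ½
(a ∨ a) ∨ a = ½ ∨ ½ = ½
a ∧ a = ½ ∧ ½ = ½
(a ∧ a) → a = ½ → ½ = True  [min(1, 1−½+½)]
((a ∨ a) ∨ a) → ((a ∧ a) → a) = ½ → True = True
In Kleene's strong three-valued logic K3: a ∨ a = ½ ∨ ½ = ½
(a ∨ a) ∨ a = ½ ∨ ½ = ½
a ∧ a = ½ ∧ ½ = ½
(a ∧ a) → a = ½ → ½ = ½  [¬½ ∨ ½]
((a ∨ a) ∨ a) → ((a ∧ a) → a) = ½ → ½ = ½
They differ because Łukasiewicz three-valued logic Ł3 and Kleene's strong three-valued logic K3 treat ½ differently under implication.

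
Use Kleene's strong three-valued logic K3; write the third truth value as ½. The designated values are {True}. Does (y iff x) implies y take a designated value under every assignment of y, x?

Countermodel: y=½, x=True gives ½, which is not designated.

No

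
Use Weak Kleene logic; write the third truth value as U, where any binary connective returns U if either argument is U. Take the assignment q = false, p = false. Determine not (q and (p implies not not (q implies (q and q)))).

q and q = false and false = false
q implies (q and q) = false implies false = true
not (q implies (q and q)) = not true = false
not not (q implies (q and q)) = not false = true
p implies not not (q implies (q and q)) = false implies true = true
q and (p implies not not (q implies (q and q))) = false and true = false
not (q and (p implies not not (q implies (q and q)))) = not false = true

true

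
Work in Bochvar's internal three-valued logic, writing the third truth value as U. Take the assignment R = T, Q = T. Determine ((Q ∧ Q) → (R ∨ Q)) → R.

T

Q ∧ Q = T ∧ T = T
R ∨ Q = T ∨ T = T
(Q ∧ Q) → (R ∨ Q) = T → T = T
((Q ∧ Q) → (R ∨ Q)) → R = T → T = T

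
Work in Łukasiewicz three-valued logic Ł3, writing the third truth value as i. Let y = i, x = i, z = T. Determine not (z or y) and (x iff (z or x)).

z or y = T or i = T
not (z or y) = not T = F
z or x = T or i = T
x iff (z or x) = i iff T = i  [1 − |½−1|]
not (z or y) and (x iff (z or x)) = F and i = F

F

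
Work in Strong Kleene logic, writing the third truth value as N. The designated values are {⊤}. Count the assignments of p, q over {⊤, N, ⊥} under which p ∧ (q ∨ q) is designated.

1

Designated under: (p=⊤, q=⊤).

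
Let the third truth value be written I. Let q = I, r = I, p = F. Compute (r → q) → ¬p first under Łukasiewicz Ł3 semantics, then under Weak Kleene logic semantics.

In Łukasiewicz Ł3: r → q = I → I = T  [min(1, 1−½+½)]
¬p = ¬F = T
(r → q) → ¬p = T → T = T
In Weak Kleene logic: r → q = I → I = I  [any arg is the third value ⇒ result is the third value]
¬p = ¬F = T
(r → q) → ¬p = I → T = I
They differ because Łukasiewicz Ł3 and Weak Kleene logic treat I differently under the binary connectives.

T; I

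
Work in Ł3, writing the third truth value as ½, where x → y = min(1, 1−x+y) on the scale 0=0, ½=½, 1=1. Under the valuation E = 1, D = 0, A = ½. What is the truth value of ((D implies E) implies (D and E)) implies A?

D implies E = 0 implies 1 = 1
D and E = 0 and 1 = 0
(D implies E) implies (D and E) = 1 implies 0 = 0
((D implies E) implies (D and E)) implies A = 0 implies ½ = 1  [min(1, 1−0+½)]

1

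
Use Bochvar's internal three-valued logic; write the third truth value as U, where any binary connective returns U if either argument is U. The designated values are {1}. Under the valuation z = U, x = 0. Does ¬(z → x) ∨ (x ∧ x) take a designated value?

No

z → x = U → 0 = U
¬(z → x) = ¬U = U
x ∧ x = 0 ∧ 0 = 0
¬(z → x) ∨ (x ∧ x) = U ∨ 0 = U
U ∉ {1}.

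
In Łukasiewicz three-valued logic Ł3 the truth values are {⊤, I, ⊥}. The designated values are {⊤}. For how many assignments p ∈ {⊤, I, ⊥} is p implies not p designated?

2

p=⊤: ⊥ ·
p=I: ⊤ ✓
p=⊥: ⊤ ✓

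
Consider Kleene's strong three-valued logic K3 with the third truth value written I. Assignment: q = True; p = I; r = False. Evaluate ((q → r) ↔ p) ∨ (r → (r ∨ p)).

True

q → r = True → False = False
(q → r) ↔ p = False ↔ I = I
r ∨ p = False ∨ I = I
r → (r ∨ p) = False → I = True
((q → r) ↔ p) ∨ (r → (r ∨ p)) = I ∨ True = True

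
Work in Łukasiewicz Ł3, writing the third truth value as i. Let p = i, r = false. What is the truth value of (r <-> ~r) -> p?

~r = ~false = true
r <-> ~r = false <-> true = false
(r <-> ~r) -> p = false -> i = true  [min(1, 1−0+½)]

true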